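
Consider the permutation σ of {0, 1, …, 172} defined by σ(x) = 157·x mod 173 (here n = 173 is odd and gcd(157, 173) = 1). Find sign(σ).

+1

Trace 16: π^k(16) = [16, 90, 117, 31, 23, 151, 6] for k=0..6.
Cycle type of π: 86×2 + 1; total 3 cycles.
Σ(ℓ_i−1) = 173−3 = 170; sign = (−1)^170 = +1.
Zolotarev: (157|173) = +1, matching the cycle-count sign.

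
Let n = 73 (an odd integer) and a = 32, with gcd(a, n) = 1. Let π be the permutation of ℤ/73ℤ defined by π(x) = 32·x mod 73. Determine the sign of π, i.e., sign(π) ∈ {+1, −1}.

+1

Trace 32: π^k(32) = [32, 2, 64, 4, 55, 8, 37] for k=0..6.
Cycle type of π: 9×8 + 1; total 9 cycles.
Σ(ℓ_i−1) = 73−9 = 64; sign = (−1)^64 = +1.
(32|73)_J = +1 (Zolotarev's lemma cross-check).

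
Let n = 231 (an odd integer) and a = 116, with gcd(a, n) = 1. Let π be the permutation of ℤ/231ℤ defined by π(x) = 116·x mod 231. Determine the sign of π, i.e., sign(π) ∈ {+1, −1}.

Orbit of 128 under x↦116x: [128, 64, 32, 16, 8, 4, 2]… (length divides ord_231(116)).
Cycle lengths of π_116 on ℤ/231ℤ: [30, 30, 30, 30, 30, 30, 10, 10, 10, 6, 6, 3, 3, 2, 1]; 15 cycles in total.
15 cycles on 231: each ℓ→(−1)^(ℓ−1), product (−1)^216 = +1.
(116|231)_J = +1 (Zolotarev's lemma cross-check).

+1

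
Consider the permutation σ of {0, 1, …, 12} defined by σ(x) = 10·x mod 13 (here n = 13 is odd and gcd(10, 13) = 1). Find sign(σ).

+1

Orbit of 12 under x↦10x: [12, 3, 4, 1, 10, 9]… (length divides ord_13(10)).
3 cycles of lengths [6, 6, 1].
n − c = 13 − 3 = 10; sign = (−1)^10 = +1.
Check: (10/13) = +1 by Zolotarev.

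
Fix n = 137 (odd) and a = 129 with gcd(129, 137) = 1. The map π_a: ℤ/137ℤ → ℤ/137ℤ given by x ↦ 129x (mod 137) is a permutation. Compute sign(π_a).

Trace 36: π^k(36) = [36, 123, 112, 63, 44, 59, 76] for k=0..6.
π_129 has 3 disjoint cycles with lengths [68, 68, 1] on {0,…,136}.
3 cycles on 137: each ℓ→(−1)^(ℓ−1), product (−1)^134 = +1.

+1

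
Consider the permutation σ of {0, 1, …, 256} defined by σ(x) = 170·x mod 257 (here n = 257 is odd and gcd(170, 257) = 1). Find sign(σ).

-1

Trace 123: π^k(123) = [123, 93, 133, 251, 8, 75, 157] for k=0..6.
2 cycles of lengths [256, 1].
Σ(ℓ_i−1) = 257−2 = 255; sign = (−1)^255 = -1.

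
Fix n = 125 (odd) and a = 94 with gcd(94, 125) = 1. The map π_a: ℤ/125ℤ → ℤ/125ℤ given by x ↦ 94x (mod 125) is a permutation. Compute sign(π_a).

+1

Trace 56: π^k(56) = [56, 14, 66, 79, 51, 44, 11] for k=0..6.
Decompose π into cycles: lengths [50, 50, 10, 10, 2, 2, 1] (7 cycles, including the fixed point 0).
n − c = 125 − 7 = 118; sign = (−1)^118 = +1.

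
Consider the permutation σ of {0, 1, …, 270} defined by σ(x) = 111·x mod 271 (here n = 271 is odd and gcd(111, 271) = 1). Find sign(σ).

-1

Start at x=83: 83 → 270 → 160 → 145 → 106 → 113 → 77 → … (one orbit).
The orbit structure of x ↦ 111x mod 271: 6 orbits of sizes [54, 54, 54, 54, 54, 1].
sign(π) = (−1)^{n − #cycles} = (−1)^{271−6} = (−1)^265 = -1.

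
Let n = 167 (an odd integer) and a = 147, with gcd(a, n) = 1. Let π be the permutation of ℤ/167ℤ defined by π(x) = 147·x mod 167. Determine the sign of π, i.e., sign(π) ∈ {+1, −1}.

+1

Orbit of 8 under x↦147x: [8, 7, 27, 128, 112, 98, 44]… (length divides ord_167(147)).
Cycle lengths of π_147 on ℤ/167ℤ: [83, 83, 1]; 3 cycles in total.
Σ(ℓ_i−1) = 167−3 = 164; sign = (−1)^164 = +1.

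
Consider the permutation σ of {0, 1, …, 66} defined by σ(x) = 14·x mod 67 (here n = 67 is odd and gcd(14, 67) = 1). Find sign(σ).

Orbit of 40 under x↦14x: [40, 24, 1, 14, 62, 64, 25]… (length divides ord_67(14)).
7 cycles of lengths [11, 11, 11, 11, 11, 11, 1].
67 − 7 = 60 transpositions; sign(π) = (−1)^60 = +1.
The Jacobi symbol (14|67) = +1 (Zolotarev) agrees.

+1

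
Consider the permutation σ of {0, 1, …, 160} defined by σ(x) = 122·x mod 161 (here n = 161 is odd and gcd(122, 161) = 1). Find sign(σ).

Trace 153: π^k(153) = [153, 151, 68, 85, 66, 2, 83] for k=0..6.
5 cycles of lengths [66, 66, 22, 6, 1].
5 cycles on 161: each ℓ→(−1)^(ℓ−1), product (−1)^156 = +1.
Zolotarev: (122|161) = +1, matching the cycle-count sign.

+1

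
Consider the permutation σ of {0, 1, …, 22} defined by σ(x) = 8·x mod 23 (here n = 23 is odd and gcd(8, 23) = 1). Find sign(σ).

+1

Start at x=6: 6 → 2 → 16 → 13 → 12 → 4 → 9 → … (one orbit).
Cycle lengths of π_8 on ℤ/23ℤ: [11, 11, 1]; 3 cycles in total.
3 cycles on 23: each ℓ→(−1)^(ℓ−1), product (−1)^20 = +1.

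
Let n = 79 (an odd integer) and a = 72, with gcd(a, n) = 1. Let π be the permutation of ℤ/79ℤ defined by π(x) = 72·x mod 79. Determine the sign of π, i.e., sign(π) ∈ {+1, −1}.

Trace 19: π^k(19) = [19, 25, 62, 40, 36, 64, 26] for k=0..6.
Cycle lengths of π_72 on ℤ/79ℤ: [39, 39, 1]; 3 cycles in total.
With 3 cycles on 79 points, sign = (−1)^{79−3} = +1.
Zolotarev: (72|79) = +1, matching the cycle-count sign.

+1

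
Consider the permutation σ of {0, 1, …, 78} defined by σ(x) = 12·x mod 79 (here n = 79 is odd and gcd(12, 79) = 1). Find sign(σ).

Start at x=57: 57 → 52 → 71 → 62 → 33 → 1 → 12 → … (one orbit).
Cycle lengths of π_12 on ℤ/79ℤ: [26, 26, 26, 1]; 4 cycles in total.
Σ(ℓ_i−1) = 79−4 = 75; sign = (−1)^75 = -1.
Zolotarev: (12|79) = -1, matching the cycle-count sign.

-1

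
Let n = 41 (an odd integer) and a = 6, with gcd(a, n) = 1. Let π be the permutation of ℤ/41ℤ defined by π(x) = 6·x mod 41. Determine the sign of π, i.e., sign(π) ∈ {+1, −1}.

Start at x=6: 6 → 36 → 11 → 25 → 27 → 39 → 29 → … (one orbit).
Decompose π into cycles: lengths [40, 1] (2 cycles, including the fixed point 0).
2 cycles on 41: each ℓ→(−1)^(ℓ−1), product (−1)^39 = -1.

-1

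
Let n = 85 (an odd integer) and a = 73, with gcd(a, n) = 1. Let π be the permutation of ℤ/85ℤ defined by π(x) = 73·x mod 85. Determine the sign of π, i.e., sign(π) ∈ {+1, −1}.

+1

Start at x=3: 3 → 49 → 7 → 1 → 73 → 59 → 57 → … (one orbit).
Cycle type of π: 16×5 + 4 + 1; total 7 cycles.
n − c = 85 − 7 = 78; sign = (−1)^78 = +1.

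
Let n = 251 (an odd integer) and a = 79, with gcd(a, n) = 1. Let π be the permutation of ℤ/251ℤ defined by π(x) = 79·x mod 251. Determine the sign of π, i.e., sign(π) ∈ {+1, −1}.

Trace 169: π^k(169) = [169, 48, 27, 125, 86, 17, 88] for k=0..6.
π_79 has 3 disjoint cycles with lengths [125, 125, 1] on {0,…,250}.
With 3 cycles on 251 points, sign = (−1)^{251−3} = +1.
Check: (79/251) = +1 by Zolotarev.

+1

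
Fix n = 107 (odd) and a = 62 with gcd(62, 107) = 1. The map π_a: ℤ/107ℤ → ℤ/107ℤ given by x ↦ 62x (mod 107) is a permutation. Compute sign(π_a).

+1

Orbit of 40 under x↦62x: [40, 19, 1, 62, 99, 39, 64]… (length divides ord_107(62)).
The orbit structure of x ↦ 62x mod 107: 3 orbits of sizes [53, 53, 1].
sign(π) = (−1)^{n − #cycles} = (−1)^{107−3} = (−1)^104 = +1.
Via Zolotarev, sign(π_{62}) = (62|107) = +1.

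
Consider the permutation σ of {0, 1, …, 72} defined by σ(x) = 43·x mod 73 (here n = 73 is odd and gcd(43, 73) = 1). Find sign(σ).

Trace 52: π^k(52) = [52, 46, 7, 9, 22, 70, 17] for k=0..6.
The orbit structure of x ↦ 43x mod 73: 4 orbits of sizes [24, 24, 24, 1].
n − c = 73 − 4 = 69; sign = (−1)^69 = -1.

-1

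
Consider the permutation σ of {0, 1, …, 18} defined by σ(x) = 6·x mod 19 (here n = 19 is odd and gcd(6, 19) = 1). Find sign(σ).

Start at x=16: 16 → 1 → 6 → 17 → 7 → 4 → 5 → … (one orbit).
Decompose π into cycles: lengths [9, 9, 1] (3 cycles, including the fixed point 0).
Σ(ℓ_i−1) = 19−3 = 16; sign = (−1)^16 = +1.
Via Zolotarev, sign(π_{6}) = (6|19) = +1.

+1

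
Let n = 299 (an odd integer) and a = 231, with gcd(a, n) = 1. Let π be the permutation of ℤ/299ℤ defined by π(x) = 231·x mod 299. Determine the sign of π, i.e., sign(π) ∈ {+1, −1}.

Trace 231: π^k(231) = [231, 139, 116, 185, 277, 1] for k=0..5.
π_231 has 69 disjoint cycles with lengths [6, 6, 6, 6, 6, 6, 6, 6, 6, 6, 6, 6, 6, 6, 6, 6, 6, 6, 6, 6, 6, 6, 6, 6, 6, 6, 6, 6, 6, 6, 6, 6, 6, 6, 6, 6, 6, 6, 6, 6, 6, 6, 6, 6, 6, 6, 1, 1, 1, 1, 1, 1, 1, 1, 1, 1, 1, 1, 1, 1, 1, 1, 1, 1, 1, 1, 1, 1, 1] on {0,…,298}.
Σ(ℓ_i−1) = 299−69 = 230; sign = (−1)^230 = +1.

+1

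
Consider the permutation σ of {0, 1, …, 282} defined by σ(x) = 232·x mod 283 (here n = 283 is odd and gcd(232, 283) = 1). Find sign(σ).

-1

Start at x=151: 151 → 223 → 230 → 156 → 251 → 217 → 253 → … (one orbit).
Decompose π into cycles: lengths [94, 94, 94, 1] (4 cycles, including the fixed point 0).
283 − 4 = 279 transpositions; sign(π) = (−1)^279 = -1.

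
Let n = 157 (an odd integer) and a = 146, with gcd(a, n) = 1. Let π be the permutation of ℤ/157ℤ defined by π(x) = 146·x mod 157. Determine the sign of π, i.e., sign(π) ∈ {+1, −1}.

+1

Trace 36: π^k(36) = [36, 75, 117, 126, 27, 17, 127] for k=0..6.
The orbit structure of x ↦ 146x mod 157: 3 orbits of sizes [78, 78, 1].
sign(π) = (−1)^{n − #cycles} = (−1)^{157−3} = (−1)^154 = +1.
Via Zolotarev, sign(π_{146}) = (146|157) = +1.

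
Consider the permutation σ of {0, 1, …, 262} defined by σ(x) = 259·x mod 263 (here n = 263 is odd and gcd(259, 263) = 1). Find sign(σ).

-1

Orbit of 96 under x↦259x: [96, 142, 221, 168, 117, 58, 31]… (length divides ord_263(259)).
π_259 has 2 disjoint cycles with lengths [262, 1] on {0,…,262}.
263 − 2 = 261 transpositions; sign(π) = (−1)^261 = -1.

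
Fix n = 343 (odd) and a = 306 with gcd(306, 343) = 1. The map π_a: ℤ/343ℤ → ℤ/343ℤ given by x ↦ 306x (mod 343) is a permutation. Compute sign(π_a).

Start at x=166: 166 → 32 → 188 → 247 → 122 → 288 → 320 → … (one orbit).
Cycle type of π: 294 + 42 + 6 + 1; total 4 cycles.
343 − 4 = 339 transpositions; sign(π) = (−1)^339 = -1.

-1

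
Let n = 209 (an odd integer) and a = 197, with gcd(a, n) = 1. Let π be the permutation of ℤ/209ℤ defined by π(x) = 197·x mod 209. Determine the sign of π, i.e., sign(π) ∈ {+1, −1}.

-1

Orbit of 153 under x↦197x: [153, 45, 87, 1, 197, 144]… (length divides ord_209(197)).
Decompose π into cycles: lengths [6, 6, 6, 6, 6, 6, 6, 6, 6, 6, 6, 6, 6, 6, 6, 6, 6, 6, 6, 6, 6, 6, 6, 6, 6, 6, 6, 6, 6, 6, 3, 3, 3, 3, 3, 3, 2, 2, 2, 2, 2, 1] (42 cycles, including the fixed point 0).
209 − 42 = 167 transpositions; sign(π) = (−1)^167 = -1.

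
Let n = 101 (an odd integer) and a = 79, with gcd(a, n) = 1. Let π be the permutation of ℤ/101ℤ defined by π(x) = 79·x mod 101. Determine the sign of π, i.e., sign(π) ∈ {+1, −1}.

Trace 58: π^k(58) = [58, 37, 95, 31, 25, 56, 81] for k=0..6.
Cycle type of π: 25×4 + 1; total 5 cycles.
Σ(ℓ_i−1) = 101−5 = 96; sign = (−1)^96 = +1.
Via Zolotarev, sign(π_{79}) = (79|101) = +1.

+1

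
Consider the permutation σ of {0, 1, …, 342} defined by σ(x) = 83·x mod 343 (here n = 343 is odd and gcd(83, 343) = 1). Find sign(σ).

-1

Trace 15: π^k(15) = [15, 216, 92, 90, 267, 209, 197] for k=0..6.
Cycle lengths of π_83 on ℤ/343ℤ: [98, 98, 98, 14, 14, 14, 2, 2, 2, 1]; 10 cycles in total.
343 − 10 = 333 transpositions; sign(π) = (−1)^333 = -1.
Via Zolotarev, sign(π_{83}) = (83|343) = -1.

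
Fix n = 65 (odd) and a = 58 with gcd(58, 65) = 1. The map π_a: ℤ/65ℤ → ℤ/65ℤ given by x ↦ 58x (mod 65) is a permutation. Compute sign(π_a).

Start at x=4: 4 → 37 → 1 → 58 → 49 → 47 → 61 → … (one orbit).
Cycle type of π: 12×5 + 4 + 1; total 7 cycles.
7 cycles on 65: each ℓ→(−1)^(ℓ−1), product (−1)^58 = +1.
(58|65)_J = +1 (Zolotarev's lemma cross-check).

+1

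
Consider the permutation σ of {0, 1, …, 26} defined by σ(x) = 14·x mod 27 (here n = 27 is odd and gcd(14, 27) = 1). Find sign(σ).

-1

Trace 7: π^k(7) = [7, 17, 22, 11, 19, 23, 25] for k=0..6.
4 cycles of lengths [18, 6, 2, 1].
n − c = 27 − 4 = 23; sign = (−1)^23 = -1.
Via Zolotarev, sign(π_{14}) = (14|27) = -1.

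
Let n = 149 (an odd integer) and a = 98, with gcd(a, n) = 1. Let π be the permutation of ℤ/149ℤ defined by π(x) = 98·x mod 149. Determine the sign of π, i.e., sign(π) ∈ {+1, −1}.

Orbit of 115 under x↦98x: [115, 95, 72, 53, 128, 28, 62]… (length divides ord_149(98)).
2 cycles of lengths [148, 1].
sign(π) = (−1)^{n − #cycles} = (−1)^{149−2} = (−1)^147 = -1.
Via Zolotarev, sign(π_{98}) = (98|149) = -1.

-1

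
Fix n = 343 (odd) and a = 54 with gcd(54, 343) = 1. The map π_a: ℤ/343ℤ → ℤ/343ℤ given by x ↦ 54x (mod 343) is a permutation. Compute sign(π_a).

Trace 282: π^k(282) = [282, 136, 141, 68, 242, 34, 121] for k=0..6.
Cycle lengths of π_54 on ℤ/343ℤ: [294, 42, 6, 1]; 4 cycles in total.
343 − 4 = 339 transpositions; sign(π) = (−1)^339 = -1.
Zolotarev: (54|343) = -1, matching the cycle-count sign.

-1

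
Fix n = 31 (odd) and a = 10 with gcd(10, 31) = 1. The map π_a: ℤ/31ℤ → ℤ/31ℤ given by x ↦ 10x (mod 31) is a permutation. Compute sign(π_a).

Trace 7: π^k(7) = [7, 8, 18, 25, 2, 20, 14] for k=0..6.
The orbit structure of x ↦ 10x mod 31: 3 orbits of sizes [15, 15, 1].
31 − 3 = 28 transpositions; sign(π) = (−1)^28 = +1.
Check: (10/31) = +1 by Zolotarev.

+1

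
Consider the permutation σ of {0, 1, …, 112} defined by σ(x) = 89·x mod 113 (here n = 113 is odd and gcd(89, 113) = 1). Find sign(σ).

-1

Trace 52: π^k(52) = [52, 108, 7, 58, 77, 73, 56] for k=0..6.
Decompose π into cycles: lengths [112, 1] (2 cycles, including the fixed point 0).
Σ(ℓ_i−1) = 113−2 = 111; sign = (−1)^111 = -1.
The Jacobi symbol (89|113) = -1 (Zolotarev) agrees.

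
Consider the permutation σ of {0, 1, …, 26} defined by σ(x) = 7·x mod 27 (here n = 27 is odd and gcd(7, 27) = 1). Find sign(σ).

Start at x=4: 4 → 1 → 7 → 22 → 19 → 25 → 13 → … (one orbit).
The orbit structure of x ↦ 7x mod 27: 7 orbits of sizes [9, 9, 3, 3, 1, 1, 1].
Σ(ℓ_i−1) = 27−7 = 20; sign = (−1)^20 = +1.
(7|27)_J = +1 (Zolotarev's lemma cross-check).

+1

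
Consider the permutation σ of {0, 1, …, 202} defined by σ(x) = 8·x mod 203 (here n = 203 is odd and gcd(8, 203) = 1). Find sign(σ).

-1

Orbit of 36 under x↦8x: [36, 85, 71, 162, 78, 15, 120]… (length divides ord_203(8)).
14 cycles of lengths [28, 28, 28, 28, 28, 28, 28, 1, 1, 1, 1, 1, 1, 1].
Σ(ℓ_i−1) = 203−14 = 189; sign = (−1)^189 = -1.
Via Zolotarev, sign(π_{8}) = (8|203) = -1.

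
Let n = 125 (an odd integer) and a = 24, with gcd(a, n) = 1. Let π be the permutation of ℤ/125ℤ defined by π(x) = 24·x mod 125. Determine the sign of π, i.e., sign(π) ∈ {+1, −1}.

+1

Start at x=99: 99 → 1 → 24 → 76 → 74 → 26 → 124 → … (one orbit).
Cycle type of π: 10×10 + 2×12 + 1; total 23 cycles.
sign(π) = (−1)^{n − #cycles} = (−1)^{125−23} = (−1)^102 = +1.
(24|125)_J = +1 (Zolotarev's lemma cross-check).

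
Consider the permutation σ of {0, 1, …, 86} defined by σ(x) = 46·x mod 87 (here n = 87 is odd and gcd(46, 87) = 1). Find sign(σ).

-1

Start at x=28: 28 → 70 → 1 → 46 → 28 (one orbit).
Cycle lengths of π_46 on ℤ/87ℤ: [4, 4, 4, 4, 4, 4, 4, 4, 4, 4, 4, 4, 4, 4, 4, 4, 4, 4, 4, 4, 4, 1, 1, 1]; 24 cycles in total.
24 cycles on 87: each ℓ→(−1)^(ℓ−1), product (−1)^63 = -1.
(46|87)_J = -1 (Zolotarev's lemma cross-check).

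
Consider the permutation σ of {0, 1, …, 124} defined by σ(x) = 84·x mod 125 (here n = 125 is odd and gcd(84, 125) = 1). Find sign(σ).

Orbit of 109 under x↦84x: [109, 31, 104, 111, 74, 91, 19]… (length divides ord_125(84)).
π_84 has 7 disjoint cycles with lengths [50, 50, 10, 10, 2, 2, 1] on {0,…,124}.
Σ(ℓ_i−1) = 125−7 = 118; sign = (−1)^118 = +1.

+1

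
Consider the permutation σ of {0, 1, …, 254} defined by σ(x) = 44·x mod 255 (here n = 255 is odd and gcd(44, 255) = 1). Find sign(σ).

+1

Trace 44: π^k(44) = [44, 151, 14, 106, 74, 196, 209] for k=0..6.
23 cycles of lengths [16, 16, 16, 16, 16, 16, 16, 16, 16, 16, 16, 16, 16, 16, 16, 2, 2, 2, 2, 2, 2, 2, 1].
n − c = 255 − 23 = 232; sign = (−1)^232 = +1.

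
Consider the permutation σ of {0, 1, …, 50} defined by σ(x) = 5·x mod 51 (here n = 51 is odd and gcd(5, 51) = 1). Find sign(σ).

Orbit of 11 under x↦5x: [11, 4, 20, 49, 41, 1, 5]… (length divides ord_51(5)).
π_5 has 5 disjoint cycles with lengths [16, 16, 16, 2, 1] on {0,…,50}.
51 − 5 = 46 transpositions; sign(π) = (−1)^46 = +1.
The Jacobi symbol (5|51) = +1 (Zolotarev) agrees.

+1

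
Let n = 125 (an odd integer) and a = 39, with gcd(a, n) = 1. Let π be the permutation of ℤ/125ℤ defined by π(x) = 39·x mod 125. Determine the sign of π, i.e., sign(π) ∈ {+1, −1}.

Trace 119: π^k(119) = [119, 16, 124, 86, 104, 56, 59] for k=0..6.
The orbit structure of x ↦ 39x mod 125: 7 orbits of sizes [50, 50, 10, 10, 2, 2, 1].
7 cycles on 125: each ℓ→(−1)^(ℓ−1), product (−1)^118 = +1.
The Jacobi symbol (39|125) = +1 (Zolotarev) agrees.

+1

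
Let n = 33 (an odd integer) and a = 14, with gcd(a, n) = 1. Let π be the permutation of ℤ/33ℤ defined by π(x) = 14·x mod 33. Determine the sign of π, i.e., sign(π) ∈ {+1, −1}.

Orbit of 5 under x↦14x: [5, 4, 23, 25, 20, 16, 26]… (length divides ord_33(14)).
6 cycles of lengths [10, 10, 5, 5, 2, 1].
33 − 6 = 27 transpositions; sign(π) = (−1)^27 = -1.
Via Zolotarev, sign(π_{14}) = (14|33) = -1.

-1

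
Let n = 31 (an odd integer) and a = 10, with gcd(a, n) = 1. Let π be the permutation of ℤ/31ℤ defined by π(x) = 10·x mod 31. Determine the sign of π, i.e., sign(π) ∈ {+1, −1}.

Orbit of 4 under x↦10x: [4, 9, 28, 1, 10, 7, 8]… (length divides ord_31(10)).
Cycle lengths of π_10 on ℤ/31ℤ: [15, 15, 1]; 3 cycles in total.
With 3 cycles on 31 points, sign = (−1)^{31−3} = +1.

+1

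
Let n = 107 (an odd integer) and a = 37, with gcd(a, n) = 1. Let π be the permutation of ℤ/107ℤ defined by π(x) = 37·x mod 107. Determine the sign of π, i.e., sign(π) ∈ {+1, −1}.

+1

Trace 23: π^k(23) = [23, 102, 29, 3, 4, 41, 19] for k=0..6.
Cycle type of π: 53×2 + 1; total 3 cycles.
Σ(ℓ_i−1) = 107−3 = 104; sign = (−1)^104 = +1.
(37|107)_J = +1 (Zolotarev's lemma cross-check).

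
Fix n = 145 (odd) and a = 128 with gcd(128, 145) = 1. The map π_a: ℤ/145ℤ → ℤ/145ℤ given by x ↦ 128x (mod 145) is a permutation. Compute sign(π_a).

+1

Orbit of 17 under x↦128x: [17, 1, 128, 144]… (length divides ord_145(128)).
37 cycles of lengths [4, 4, 4, 4, 4, 4, 4, 4, 4, 4, 4, 4, 4, 4, 4, 4, 4, 4, 4, 4, 4, 4, 4, 4, 4, 4, 4, 4, 4, 4, 4, 4, 4, 4, 4, 4, 1].
With 37 cycles on 145 points, sign = (−1)^{145−37} = +1.
Via Zolotarev, sign(π_{128}) = (128|145) = +1.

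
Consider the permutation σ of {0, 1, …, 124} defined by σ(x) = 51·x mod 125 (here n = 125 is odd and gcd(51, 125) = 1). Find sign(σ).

+1

Start at x=51: 51 → 101 → 26 → 76 → 1 → 51 (one orbit).
Cycle lengths of π_51 on ℤ/125ℤ: [5, 5, 5, 5, 5, 5, 5, 5, 5, 5, 5, 5, 5, 5, 5, 5, 5, 5, 5, 5, 1, 1, 1, 1, 1, 1, 1, 1, 1, 1, 1, 1, 1, 1, 1, 1, 1, 1, 1, 1, 1, 1, 1, 1, 1]; 45 cycles in total.
With 45 cycles on 125 points, sign = (−1)^{125−45} = +1.
The Jacobi symbol (51|125) = +1 (Zolotarev) agrees.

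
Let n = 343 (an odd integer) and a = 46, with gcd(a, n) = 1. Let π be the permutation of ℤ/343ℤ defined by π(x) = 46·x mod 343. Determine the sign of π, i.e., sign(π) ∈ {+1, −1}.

+1

Start at x=1: 1 → 46 → 58 → 267 → 277 → 51 → 288 → … (one orbit).
Cycle type of π: 147×2 + 21×2 + 3×2 + 1; total 7 cycles.
sign(π) = (−1)^{n − #cycles} = (−1)^{343−7} = (−1)^336 = +1.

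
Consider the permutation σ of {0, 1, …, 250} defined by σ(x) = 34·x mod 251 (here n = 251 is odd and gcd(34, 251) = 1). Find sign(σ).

-1

Trace 175: π^k(175) = [175, 177, 245, 47, 92, 116, 179] for k=0..6.
The orbit structure of x ↦ 34x mod 251: 2 orbits of sizes [250, 1].
sign(π) = (−1)^{n − #cycles} = (−1)^{251−2} = (−1)^249 = -1.
Zolotarev: (34|251) = -1, matching the cycle-count sign.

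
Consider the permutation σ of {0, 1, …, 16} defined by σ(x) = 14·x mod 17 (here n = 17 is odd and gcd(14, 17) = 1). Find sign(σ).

-1

Orbit of 16 under x↦14x: [16, 3, 8, 10, 4, 5, 2]… (length divides ord_17(14)).
Decompose π into cycles: lengths [16, 1] (2 cycles, including the fixed point 0).
With 2 cycles on 17 points, sign = (−1)^{17−2} = -1.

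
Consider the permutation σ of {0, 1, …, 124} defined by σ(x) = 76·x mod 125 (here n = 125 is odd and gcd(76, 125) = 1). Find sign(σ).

Trace 51: π^k(51) = [51, 1, 76, 26, 101] for k=0..4.
Cycle lengths of π_76 on ℤ/125ℤ: [5, 5, 5, 5, 5, 5, 5, 5, 5, 5, 5, 5, 5, 5, 5, 5, 5, 5, 5, 5, 1, 1, 1, 1, 1, 1, 1, 1, 1, 1, 1, 1, 1, 1, 1, 1, 1, 1, 1, 1, 1, 1, 1, 1, 1]; 45 cycles in total.
125 − 45 = 80 transpositions; sign(π) = (−1)^80 = +1.
Via Zolotarev, sign(π_{76}) = (76|125) = +1.

+1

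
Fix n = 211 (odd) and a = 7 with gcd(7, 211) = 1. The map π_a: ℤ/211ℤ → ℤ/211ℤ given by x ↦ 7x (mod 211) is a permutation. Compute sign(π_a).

Orbit of 196 under x↦7x: [196, 106, 109, 130, 66, 40, 69]… (length divides ord_211(7)).
π_7 has 2 disjoint cycles with lengths [210, 1] on {0,…,210}.
2 cycles on 211: each ℓ→(−1)^(ℓ−1), product (−1)^209 = -1.

-1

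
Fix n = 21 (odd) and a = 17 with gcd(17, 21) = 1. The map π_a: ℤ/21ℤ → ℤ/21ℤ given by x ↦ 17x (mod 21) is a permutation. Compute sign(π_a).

Trace 5: π^k(5) = [5, 1, 17, 16, 20, 4] for k=0..5.
The orbit structure of x ↦ 17x mod 21: 5 orbits of sizes [6, 6, 6, 2, 1].
With 5 cycles on 21 points, sign = (−1)^{21−5} = +1.
(17|21)_J = +1 (Zolotarev's lemma cross-check).

+1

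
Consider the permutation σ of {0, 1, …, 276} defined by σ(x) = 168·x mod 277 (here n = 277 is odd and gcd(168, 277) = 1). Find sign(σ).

-1

Trace 26: π^k(26) = [26, 213, 51, 258, 132, 16, 195] for k=0..6.
Cycle type of π: 92×3 + 1; total 4 cycles.
Σ(ℓ_i−1) = 277−4 = 273; sign = (−1)^273 = -1.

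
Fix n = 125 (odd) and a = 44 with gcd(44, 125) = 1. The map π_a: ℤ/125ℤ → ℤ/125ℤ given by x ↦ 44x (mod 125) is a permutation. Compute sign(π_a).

Orbit of 101 under x↦44x: [101, 69, 36, 84, 71, 124, 81]… (length divides ord_125(44)).
Decompose π into cycles: lengths [50, 50, 10, 10, 2, 2, 1] (7 cycles, including the fixed point 0).
n − c = 125 − 7 = 118; sign = (−1)^118 = +1.
(44|125)_J = +1 (Zolotarev's lemma cross-check).

+1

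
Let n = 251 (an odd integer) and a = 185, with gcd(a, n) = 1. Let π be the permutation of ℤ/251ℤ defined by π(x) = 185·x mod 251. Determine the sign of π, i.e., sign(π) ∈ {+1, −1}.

-1

Trace 35: π^k(35) = [35, 200, 103, 230, 131, 139, 113] for k=0..6.
The orbit structure of x ↦ 185x mod 251: 2 orbits of sizes [250, 1].
251 − 2 = 249 transpositions; sign(π) = (−1)^249 = -1.
(185|251)_J = -1 (Zolotarev's lemma cross-check).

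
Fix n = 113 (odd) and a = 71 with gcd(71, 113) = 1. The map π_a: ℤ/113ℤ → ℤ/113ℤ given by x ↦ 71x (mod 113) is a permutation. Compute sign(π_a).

-1

Start at x=1: 1 → 71 → 69 → 40 → 15 → 48 → 18 → … (one orbit).
Cycle lengths of π_71 on ℤ/113ℤ: [16, 16, 16, 16, 16, 16, 16, 1]; 8 cycles in total.
Σ(ℓ_i−1) = 113−8 = 105; sign = (−1)^105 = -1.
(71|113)_J = -1 (Zolotarev's lemma cross-check).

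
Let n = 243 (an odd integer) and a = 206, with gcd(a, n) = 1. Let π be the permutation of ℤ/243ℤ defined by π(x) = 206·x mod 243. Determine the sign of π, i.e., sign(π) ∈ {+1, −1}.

Start at x=206: 206 → 154 → 134 → 145 → 224 → 217 → 233 → … (one orbit).
Decompose π into cycles: lengths [54, 54, 54, 18, 18, 18, 6, 6, 6, 2, 2, 2, 2, 1] (14 cycles, including the fixed point 0).
14 cycles on 243: each ℓ→(−1)^(ℓ−1), product (−1)^229 = -1.

-1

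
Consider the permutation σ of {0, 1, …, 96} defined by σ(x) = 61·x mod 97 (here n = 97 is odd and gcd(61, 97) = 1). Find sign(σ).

+1

Start at x=1: 1 → 61 → 35 → 1 (one orbit).
Decompose π into cycles: lengths [3, 3, 3, 3, 3, 3, 3, 3, 3, 3, 3, 3, 3, 3, 3, 3, 3, 3, 3, 3, 3, 3, 3, 3, 3, 3, 3, 3, 3, 3, 3, 3, 1] (33 cycles, including the fixed point 0).
33 cycles on 97: each ℓ→(−1)^(ℓ−1), product (−1)^64 = +1.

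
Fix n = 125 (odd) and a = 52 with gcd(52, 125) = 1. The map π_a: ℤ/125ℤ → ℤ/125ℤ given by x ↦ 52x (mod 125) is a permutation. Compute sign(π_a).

Start at x=57: 57 → 89 → 3 → 31 → 112 → 74 → 98 → … (one orbit).
Cycle type of π: 100 + 20 + 4 + 1; total 4 cycles.
n − c = 125 − 4 = 121; sign = (−1)^121 = -1.
The Jacobi symbol (52|125) = -1 (Zolotarev) agrees.

-1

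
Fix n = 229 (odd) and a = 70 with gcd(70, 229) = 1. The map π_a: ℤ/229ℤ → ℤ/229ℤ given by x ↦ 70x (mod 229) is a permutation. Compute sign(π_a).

Orbit of 193 under x↦70x: [193, 228, 159, 138, 42, 192, 158]… (length divides ord_229(70)).
π_70 has 3 disjoint cycles with lengths [114, 114, 1] on {0,…,228}.
n − c = 229 − 3 = 226; sign = (−1)^226 = +1.
(70|229)_J = +1 (Zolotarev's lemma cross-check).

+1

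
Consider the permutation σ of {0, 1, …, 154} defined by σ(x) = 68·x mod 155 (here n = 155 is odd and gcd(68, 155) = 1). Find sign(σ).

+1

Orbit of 123 under x↦68x: [123, 149, 57, 1, 68, 129, 92]… (length divides ord_155(68)).
Cycle lengths of π_68 on ℤ/155ℤ: [12, 12, 12, 12, 12, 12, 12, 12, 12, 12, 6, 6, 6, 6, 6, 4, 1]; 17 cycles in total.
155 − 17 = 138 transpositions; sign(π) = (−1)^138 = +1.
Check: (68/155) = +1 by Zolotarev.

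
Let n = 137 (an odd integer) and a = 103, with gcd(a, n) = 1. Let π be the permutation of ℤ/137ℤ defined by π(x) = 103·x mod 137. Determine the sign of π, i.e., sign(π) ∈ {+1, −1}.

Orbit of 64 under x↦103x: [64, 16, 4, 1, 103, 60, 15]… (length divides ord_137(103)).
Cycle type of π: 34×4 + 1; total 5 cycles.
n − c = 137 − 5 = 132; sign = (−1)^132 = +1.
(103|137)_J = +1 (Zolotarev's lemma cross-check).

+1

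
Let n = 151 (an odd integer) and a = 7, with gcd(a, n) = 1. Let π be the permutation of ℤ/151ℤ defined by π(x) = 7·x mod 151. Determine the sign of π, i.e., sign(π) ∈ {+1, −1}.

Start at x=1: 1 → 7 → 49 → 41 → 136 → 46 → 20 → … (one orbit).
2 cycles of lengths [150, 1].
2 cycles on 151: each ℓ→(−1)^(ℓ−1), product (−1)^149 = -1.
Via Zolotarev, sign(π_{7}) = (7|151) = -1.

-1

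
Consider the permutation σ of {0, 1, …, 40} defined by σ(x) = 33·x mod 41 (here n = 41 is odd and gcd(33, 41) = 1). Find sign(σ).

Start at x=40: 40 → 8 → 18 → 20 → 4 → 9 → 10 → … (one orbit).
Cycle type of π: 20×2 + 1; total 3 cycles.
n − c = 41 − 3 = 38; sign = (−1)^38 = +1.
Via Zolotarev, sign(π_{33}) = (33|41) = +1.

+1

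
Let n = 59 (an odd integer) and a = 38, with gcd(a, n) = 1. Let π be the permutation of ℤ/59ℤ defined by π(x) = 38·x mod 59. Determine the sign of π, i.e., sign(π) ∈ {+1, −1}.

Start at x=39: 39 → 7 → 30 → 19 → 14 → 1 → 38 → … (one orbit).
2 cycles of lengths [58, 1].
2 cycles on 59: each ℓ→(−1)^(ℓ−1), product (−1)^57 = -1.
The Jacobi symbol (38|59) = -1 (Zolotarev) agrees.

-1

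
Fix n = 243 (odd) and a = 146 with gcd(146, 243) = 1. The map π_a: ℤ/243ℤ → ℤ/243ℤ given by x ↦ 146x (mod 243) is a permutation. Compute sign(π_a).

-1

Trace 128: π^k(128) = [128, 220, 44, 106, 167, 82, 65] for k=0..6.
Decompose π into cycles: lengths [162, 54, 18, 6, 2, 1] (6 cycles, including the fixed point 0).
6 cycles on 243: each ℓ→(−1)^(ℓ−1), product (−1)^237 = -1.
(146|243)_J = -1 (Zolotarev's lemma cross-check).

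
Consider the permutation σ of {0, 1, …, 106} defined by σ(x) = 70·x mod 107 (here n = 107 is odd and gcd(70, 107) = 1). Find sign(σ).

-1

Trace 55: π^k(55) = [55, 105, 74, 44, 84, 102, 78] for k=0..6.
Cycle lengths of π_70 on ℤ/107ℤ: [106, 1]; 2 cycles in total.
107 − 2 = 105 transpositions; sign(π) = (−1)^105 = -1.
(70|107)_J = -1 (Zolotarev's lemma cross-check).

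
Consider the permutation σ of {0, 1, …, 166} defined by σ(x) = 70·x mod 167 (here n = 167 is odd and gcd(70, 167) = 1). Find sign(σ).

Start at x=57: 57 → 149 → 76 → 143 → 157 → 135 → 98 → … (one orbit).
2 cycles of lengths [166, 1].
n − c = 167 − 2 = 165; sign = (−1)^165 = -1.
Check: (70/167) = -1 by Zolotarev.

-1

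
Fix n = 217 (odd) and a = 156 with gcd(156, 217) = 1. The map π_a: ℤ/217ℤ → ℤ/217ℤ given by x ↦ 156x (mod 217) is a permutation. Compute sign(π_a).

+1

Trace 32: π^k(32) = [32, 1, 156] for k=0..2.
π_156 has 93 disjoint cycles with lengths [3, 3, 3, 3, 3, 3, 3, 3, 3, 3, 3, 3, 3, 3, 3, 3, 3, 3, 3, 3, 3, 3, 3, 3, 3, 3, 3, 3, 3, 3, 3, 3, 3, 3, 3, 3, 3, 3, 3, 3, 3, 3, 3, 3, 3, 3, 3, 3, 3, 3, 3, 3, 3, 3, 3, 3, 3, 3, 3, 3, 3, 3, 1, 1, 1, 1, 1, 1, 1, 1, 1, 1, 1, 1, 1, 1, 1, 1, 1, 1, 1, 1, 1, 1, 1, 1, 1, 1, 1, 1, 1, 1, 1] on {0,…,216}.
sign(π) = (−1)^{n − #cycles} = (−1)^{217−93} = (−1)^124 = +1.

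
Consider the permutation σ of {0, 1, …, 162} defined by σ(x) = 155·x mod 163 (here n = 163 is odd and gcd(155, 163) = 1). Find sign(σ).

+1

Start at x=135: 135 → 61 → 1 → 155 → 64 → 140 → 21 → … (one orbit).
Decompose π into cycles: lengths [27, 27, 27, 27, 27, 27, 1] (7 cycles, including the fixed point 0).
163 − 7 = 156 transpositions; sign(π) = (−1)^156 = +1.
Zolotarev: (155|163) = +1, matching the cycle-count sign.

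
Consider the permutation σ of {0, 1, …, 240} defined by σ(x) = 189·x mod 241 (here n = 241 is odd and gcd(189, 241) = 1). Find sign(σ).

-1

Start at x=172: 172 → 214 → 199 → 15 → 184 → 72 → 112 → … (one orbit).
π_189 has 2 disjoint cycles with lengths [240, 1] on {0,…,240}.
sign(π) = (−1)^{n − #cycles} = (−1)^{241−2} = (−1)^239 = -1.
Zolotarev: (189|241) = -1, matching the cycle-count sign.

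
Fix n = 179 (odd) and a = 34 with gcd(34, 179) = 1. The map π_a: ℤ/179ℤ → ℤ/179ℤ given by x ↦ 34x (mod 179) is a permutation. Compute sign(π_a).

Orbit of 165 under x↦34x: [165, 61, 105, 169, 18, 75, 44]… (length divides ord_179(34)).
Decompose π into cycles: lengths [178, 1] (2 cycles, including the fixed point 0).
179 − 2 = 177 transpositions; sign(π) = (−1)^177 = -1.
Check: (34/179) = -1 by Zolotarev.

-1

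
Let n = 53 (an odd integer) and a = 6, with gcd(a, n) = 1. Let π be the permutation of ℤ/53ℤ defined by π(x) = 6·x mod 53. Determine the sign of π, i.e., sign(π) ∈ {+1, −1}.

Trace 47: π^k(47) = [47, 17, 49, 29, 15, 37, 10] for k=0..6.
The orbit structure of x ↦ 6x mod 53: 3 orbits of sizes [26, 26, 1].
With 3 cycles on 53 points, sign = (−1)^{53−3} = +1.
(6|53)_J = +1 (Zolotarev's lemma cross-check).

+1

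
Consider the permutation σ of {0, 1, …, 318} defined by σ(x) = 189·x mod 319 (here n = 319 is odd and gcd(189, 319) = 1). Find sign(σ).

Trace 268: π^k(268) = [268, 250, 38, 164, 53, 128, 267] for k=0..6.
Cycle lengths of π_189 on ℤ/319ℤ: [140, 140, 28, 10, 1]; 5 cycles in total.
5 cycles on 319: each ℓ→(−1)^(ℓ−1), product (−1)^314 = +1.
The Jacobi symbol (189|319) = +1 (Zolotarev) agrees.

+1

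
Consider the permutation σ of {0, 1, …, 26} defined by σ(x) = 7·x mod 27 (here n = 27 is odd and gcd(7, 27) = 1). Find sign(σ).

Start at x=4: 4 → 1 → 7 → 22 → 19 → 25 → 13 → … (one orbit).
π_7 has 7 disjoint cycles with lengths [9, 9, 3, 3, 1, 1, 1] on {0,…,26}.
7 cycles on 27: each ℓ→(−1)^(ℓ−1), product (−1)^20 = +1.
Check: (7/27) = +1 by Zolotarev.

+1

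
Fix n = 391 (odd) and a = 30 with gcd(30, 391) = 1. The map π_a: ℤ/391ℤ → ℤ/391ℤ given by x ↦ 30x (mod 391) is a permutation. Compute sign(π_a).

-1

Start at x=336: 336 → 305 → 157 → 18 → 149 → 169 → 378 → … (one orbit).
The orbit structure of x ↦ 30x mod 391: 14 orbits of sizes [44, 44, 44, 44, 44, 44, 44, 44, 22, 4, 4, 4, 4, 1].
391 − 14 = 377 transpositions; sign(π) = (−1)^377 = -1.
Via Zolotarev, sign(π_{30}) = (30|391) = -1.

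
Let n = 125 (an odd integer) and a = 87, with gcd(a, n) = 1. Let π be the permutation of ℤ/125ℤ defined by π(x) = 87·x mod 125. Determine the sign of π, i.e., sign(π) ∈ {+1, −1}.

-1

Trace 117: π^k(117) = [117, 54, 73, 101, 37, 94, 53] for k=0..6.
The orbit structure of x ↦ 87x mod 125: 4 orbits of sizes [100, 20, 4, 1].
125 − 4 = 121 transpositions; sign(π) = (−1)^121 = -1.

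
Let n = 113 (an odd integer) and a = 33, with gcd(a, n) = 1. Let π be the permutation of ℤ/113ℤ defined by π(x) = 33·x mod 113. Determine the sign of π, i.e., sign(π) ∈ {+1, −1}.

Orbit of 93 under x↦33x: [93, 18, 29, 53, 54, 87, 46]… (length divides ord_113(33)).
2 cycles of lengths [112, 1].
2 cycles on 113: each ℓ→(−1)^(ℓ−1), product (−1)^111 = -1.
Via Zolotarev, sign(π_{33}) = (33|113) = -1.

-1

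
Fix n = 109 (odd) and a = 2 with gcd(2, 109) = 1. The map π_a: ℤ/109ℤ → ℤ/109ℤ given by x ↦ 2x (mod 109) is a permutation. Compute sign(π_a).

Orbit of 107 under x↦2x: [107, 105, 101, 93, 77, 45, 90]… (length divides ord_109(2)).
4 cycles of lengths [36, 36, 36, 1].
sign(π) = (−1)^{n − #cycles} = (−1)^{109−4} = (−1)^105 = -1.
The Jacobi symbol (2|109) = -1 (Zolotarev) agrees.

-1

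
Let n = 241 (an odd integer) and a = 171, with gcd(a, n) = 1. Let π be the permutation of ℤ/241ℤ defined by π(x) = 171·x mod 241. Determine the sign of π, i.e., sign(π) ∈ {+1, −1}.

Start at x=148: 148 → 3 → 31 → 240 → 70 → 161 → 57 → … (one orbit).
π_171 has 2 disjoint cycles with lengths [240, 1] on {0,…,240}.
With 2 cycles on 241 points, sign = (−1)^{241−2} = -1.
Zolotarev: (171|241) = -1, matching the cycle-count sign.

-1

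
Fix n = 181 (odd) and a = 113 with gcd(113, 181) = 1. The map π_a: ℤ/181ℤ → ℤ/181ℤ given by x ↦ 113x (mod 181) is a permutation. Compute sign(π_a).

Trace 133: π^k(133) = [133, 6, 135, 51, 152, 162, 25] for k=0..6.
Cycle type of π: 60×3 + 1; total 4 cycles.
With 4 cycles on 181 points, sign = (−1)^{181−4} = -1.

-1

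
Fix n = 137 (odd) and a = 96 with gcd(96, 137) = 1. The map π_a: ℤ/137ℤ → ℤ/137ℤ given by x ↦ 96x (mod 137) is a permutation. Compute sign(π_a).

Trace 127: π^k(127) = [127, 136, 41, 100, 10, 1, 96] for k=0..6.
Decompose π into cycles: lengths [8, 8, 8, 8, 8, 8, 8, 8, 8, 8, 8, 8, 8, 8, 8, 8, 8, 1] (18 cycles, including the fixed point 0).
18 cycles on 137: each ℓ→(−1)^(ℓ−1), product (−1)^119 = -1.
Zolotarev: (96|137) = -1, matching the cycle-count sign.

-1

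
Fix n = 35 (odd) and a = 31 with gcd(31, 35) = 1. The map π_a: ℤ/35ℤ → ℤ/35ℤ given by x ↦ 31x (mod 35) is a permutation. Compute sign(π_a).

Start at x=1: 1 → 31 → 16 → 6 → 11 → 26 → 1 (one orbit).
The orbit structure of x ↦ 31x mod 35: 10 orbits of sizes [6, 6, 6, 6, 6, 1, 1, 1, 1, 1].
sign(π) = (−1)^{n − #cycles} = (−1)^{35−10} = (−1)^25 = -1.
Zolotarev: (31|35) = -1, matching the cycle-count sign.

-1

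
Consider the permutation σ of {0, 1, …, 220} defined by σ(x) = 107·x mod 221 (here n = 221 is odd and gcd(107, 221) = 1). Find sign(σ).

-1

Orbit of 126 under x↦107x: [126, 1, 107, 178, 40, 81, 48]… (length divides ord_221(107)).
Cycle type of π: 48×4 + 16 + 3×4 + 1; total 10 cycles.
Σ(ℓ_i−1) = 221−10 = 211; sign = (−1)^211 = -1.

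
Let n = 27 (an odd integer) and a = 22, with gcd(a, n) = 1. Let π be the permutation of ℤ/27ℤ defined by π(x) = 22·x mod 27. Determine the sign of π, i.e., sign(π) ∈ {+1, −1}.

+1

Start at x=13: 13 → 16 → 1 → 22 → 25 → 10 → 4 → … (one orbit).
The orbit structure of x ↦ 22x mod 27: 7 orbits of sizes [9, 9, 3, 3, 1, 1, 1].
n − c = 27 − 7 = 20; sign = (−1)^20 = +1.
Zolotarev: (22|27) = +1, matching the cycle-count sign.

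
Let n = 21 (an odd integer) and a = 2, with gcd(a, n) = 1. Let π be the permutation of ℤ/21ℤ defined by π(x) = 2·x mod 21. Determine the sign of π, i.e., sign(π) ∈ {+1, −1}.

-1

Trace 1: π^k(1) = [1, 2, 4, 8, 16, 11] for k=0..5.
6 cycles of lengths [6, 6, 3, 3, 2, 1].
6 cycles on 21: each ℓ→(−1)^(ℓ−1), product (−1)^15 = -1.
Check: (2/21) = -1 by Zolotarev.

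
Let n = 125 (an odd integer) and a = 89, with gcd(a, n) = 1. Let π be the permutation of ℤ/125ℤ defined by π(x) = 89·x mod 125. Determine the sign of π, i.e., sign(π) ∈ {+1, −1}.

Orbit of 29 under x↦89x: [29, 81, 84, 101, 114, 21, 119]… (length divides ord_125(89)).
Decompose π into cycles: lengths [50, 50, 10, 10, 2, 2, 1] (7 cycles, including the fixed point 0).
Σ(ℓ_i−1) = 125−7 = 118; sign = (−1)^118 = +1.
Via Zolotarev, sign(π_{89}) = (89|125) = +1.

+1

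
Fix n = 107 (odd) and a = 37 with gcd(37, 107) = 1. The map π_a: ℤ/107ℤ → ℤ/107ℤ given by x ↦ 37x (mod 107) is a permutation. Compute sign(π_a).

+1

Orbit of 12 under x↦37x: [12, 16, 57, 76, 30, 40, 89]… (length divides ord_107(37)).
The orbit structure of x ↦ 37x mod 107: 3 orbits of sizes [53, 53, 1].
sign(π) = (−1)^{n − #cycles} = (−1)^{107−3} = (−1)^104 = +1.
Check: (37/107) = +1 by Zolotarev.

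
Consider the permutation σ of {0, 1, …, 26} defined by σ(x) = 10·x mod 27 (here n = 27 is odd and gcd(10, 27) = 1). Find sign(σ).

Trace 19: π^k(19) = [19, 1, 10] for k=0..2.
π_10 has 15 disjoint cycles with lengths [3, 3, 3, 3, 3, 3, 1, 1, 1, 1, 1, 1, 1, 1, 1] on {0,…,26}.
27 − 15 = 12 transpositions; sign(π) = (−1)^12 = +1.
Check: (10/27) = +1 by Zolotarev.

+1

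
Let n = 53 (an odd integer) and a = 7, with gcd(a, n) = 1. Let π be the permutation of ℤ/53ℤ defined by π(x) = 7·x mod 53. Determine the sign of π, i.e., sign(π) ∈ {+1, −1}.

+1

Orbit of 15 under x↦7x: [15, 52, 46, 4, 28, 37, 47]… (length divides ord_53(7)).
Decompose π into cycles: lengths [26, 26, 1] (3 cycles, including the fixed point 0).
n − c = 53 − 3 = 50; sign = (−1)^50 = +1.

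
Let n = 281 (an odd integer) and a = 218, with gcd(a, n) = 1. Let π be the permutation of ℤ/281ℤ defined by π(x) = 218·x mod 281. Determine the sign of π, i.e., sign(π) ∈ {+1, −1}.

Orbit of 170 under x↦218x: [170, 249, 49, 4, 29, 140, 172]… (length divides ord_281(218)).
Cycle lengths of π_218 on ℤ/281ℤ: [70, 70, 70, 70, 1]; 5 cycles in total.
281 − 5 = 276 transpositions; sign(π) = (−1)^276 = +1.
The Jacobi symbol (218|281) = +1 (Zolotarev) agrees.

+1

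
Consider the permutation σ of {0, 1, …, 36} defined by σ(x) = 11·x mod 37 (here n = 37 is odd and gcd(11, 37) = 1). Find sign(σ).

+1

Start at x=26: 26 → 27 → 1 → 11 → 10 → 36 → 26 (one orbit).
Cycle type of π: 6×6 + 1; total 7 cycles.
n − c = 37 − 7 = 30; sign = (−1)^30 = +1.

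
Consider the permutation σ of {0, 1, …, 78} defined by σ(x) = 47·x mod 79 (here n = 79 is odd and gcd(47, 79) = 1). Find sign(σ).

Orbit of 10 under x↦47x: [10, 75, 49, 12, 11, 43, 46]… (length divides ord_79(47)).
Cycle type of π: 78 + 1; total 2 cycles.
79 − 2 = 77 transpositions; sign(π) = (−1)^77 = -1.
The Jacobi symbol (47|79) = -1 (Zolotarev) agrees.

-1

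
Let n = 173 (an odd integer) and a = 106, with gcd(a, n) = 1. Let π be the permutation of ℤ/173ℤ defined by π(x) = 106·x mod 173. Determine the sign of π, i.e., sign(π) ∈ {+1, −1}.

Orbit of 43 under x↦106x: [43, 60, 132, 152, 23, 16, 139]… (length divides ord_173(106)).
Cycle lengths of π_106 on ℤ/173ℤ: [43, 43, 43, 43, 1]; 5 cycles in total.
sign(π) = (−1)^{n − #cycles} = (−1)^{173−5} = (−1)^168 = +1.

+1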